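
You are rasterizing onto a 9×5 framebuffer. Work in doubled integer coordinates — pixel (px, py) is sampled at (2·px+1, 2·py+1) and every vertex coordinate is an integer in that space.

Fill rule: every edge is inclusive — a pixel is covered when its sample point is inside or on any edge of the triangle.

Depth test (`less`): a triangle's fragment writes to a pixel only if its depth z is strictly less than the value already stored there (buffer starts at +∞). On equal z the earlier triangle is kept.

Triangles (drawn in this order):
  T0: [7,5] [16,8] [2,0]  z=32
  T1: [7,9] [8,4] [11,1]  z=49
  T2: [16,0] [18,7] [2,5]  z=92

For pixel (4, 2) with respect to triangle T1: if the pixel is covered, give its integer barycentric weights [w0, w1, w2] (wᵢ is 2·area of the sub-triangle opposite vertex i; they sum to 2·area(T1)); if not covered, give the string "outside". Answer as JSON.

T0:
  2·area = 30  (B↔C swapped to make it positive)
  edge (7, 5)→(2, 0): d=(-5,-5) inclusive
  edge (2, 0)→(16, 8): d=(14,8) inclusive
  edge (16, 8)→(7, 5): d=(-9,-3) inclusive
    (1,0)@(3, 1): e=[0,6,24] → X  [on edge]
    (2,0)@(5, 1): e=[10,-10,30] → .
    (0,1)@(1, 3): e=[-20,50,0] → .  [on edge]
    (1,1)@(3, 3): e=[-10,34,6] → .
    (2,1)@(5, 3): e=[0,18,12] → X  [on edge]
    (3,1)@(7, 3): e=[10,2,18] → X
    (4,1)@(9, 3): e=[20,-14,24] → .
    (2,2)@(5, 5): e=[-10,46,-6] → .
    (3,2)@(7, 5): e=[0,30,0] → X  [on edge]
    (4,2)@(9, 5): e=[10,14,6] → X
    (5,2)@(11, 5): e=[20,-2,12] → .
    (3,3)@(7, 7): e=[-10,58,-18] → .
    (4,3)@(9, 7): e=[0,42,-12] → .  [on edge]
    (6,3)@(13, 7): e=[20,10,0] → X  [on edge]
    (5,4)@(11, 9): e=[0,54,-24] → .  [on edge]
  covered (6 px):
    . X . . . . . . .
    . . X X . . . . .
    . . . X X . . . .
    . . . . . . X . .
    . . . . . . . . .
T1:
  2·area = 12
  edge (7, 9)→(8, 4): d=(1,-5) inclusive
  edge (8, 4)→(11, 1): d=(3,-3) inclusive
  edge (11, 1)→(7, 9): d=(-4,8) inclusive
    (5,0)@(11, 1): e=[12,0,0] → X  [on edge]
    (6,0)@(13, 1): e=[22,6,-16] → .
    (4,1)@(9, 3): e=[4,0,8] → X  [on edge]
    (5,1)@(11, 3): e=[14,6,-8] → .
    (3,2)@(7, 5): e=[-4,0,16] → .  [on edge]
    (4,2)@(9, 5): e=[6,6,0] → X  [on edge]
    (5,2)@(11, 5): e=[16,12,-16] → .
    (2,3)@(5, 7): e=[-12,0,24] → .  [on edge]
    (4,3)@(9, 7): e=[8,12,-8] → .
    (1,4)@(3, 9): e=[-20,0,32] → .  [on edge]
    (3,4)@(7, 9): e=[0,12,0] → X  [on edge]
    (4,4)@(9, 9): e=[10,18,-16] → .
  covered (4 px):
    . . . . . X . . .
    . . . . X . . . .
    . . . . X . . . .
    . . . . . . . . .
    . . . X . . . . .
T2:
  2·area = 108
  edge (16, 0)→(18, 7): d=(2,7) inclusive
  edge (18, 7)→(2, 5): d=(-16,-2) inclusive
  edge (2, 5)→(16, 0): d=(14,-5) inclusive
    (7,0)@(15, 1): e=[9,90,9] → X
    (8,0)@(17, 1): e=[-5,94,19] → .
    (4,1)@(9, 3): e=[55,46,7] → X
    (5,1)@(11, 3): e=[41,50,17] → X
    (6,1)@(13, 3): e=[27,54,27] → X
    (8,1)@(17, 3): e=[-1,62,47] → .
    (1,2)@(3, 5): e=[101,2,5] → X
    (2,2)@(5, 5): e=[87,6,15] → X
    (3,2)@(7, 5): e=[73,10,25] → X
    (8,2)@(17, 5): e=[3,30,75] → X
    (1,3)@(3, 7): e=[105,-30,33] → .
    (2,3)@(5, 7): e=[91,-26,43] → .
  covered (13 px):
    . . . . . . . X .
    . . . . X X X X .
    . X X X X X X X X
    . . . . . . . . .
    . . . . . . . . .

Answer: [6,0,6]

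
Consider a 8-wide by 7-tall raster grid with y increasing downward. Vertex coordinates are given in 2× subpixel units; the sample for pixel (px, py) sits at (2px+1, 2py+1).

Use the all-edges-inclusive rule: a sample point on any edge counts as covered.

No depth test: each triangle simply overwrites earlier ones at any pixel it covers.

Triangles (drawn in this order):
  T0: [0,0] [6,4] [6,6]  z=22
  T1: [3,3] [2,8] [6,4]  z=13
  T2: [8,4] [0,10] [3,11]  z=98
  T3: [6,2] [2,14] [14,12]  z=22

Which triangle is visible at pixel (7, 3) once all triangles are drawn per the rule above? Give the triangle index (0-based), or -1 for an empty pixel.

T0:
  2·area = 12
  edge (0, 0)→(6, 4): d=(6,4) inclusive
  edge (6, 4)→(6, 6): d=(0,2) inclusive
  edge (6, 6)→(0, 0): d=(-6,-6) inclusive
    (0,0)@(1, 1): e=[2,10,0] → #  [on edge]
    (1,0)@(3, 1): e=[-6,6,12] → ·
    (0,1)@(1, 3): e=[14,10,-12] → ·
    (1,1)@(3, 3): e=[6,6,0] → #  [on edge]
    (2,1)@(5, 3): e=[-2,2,12] → ·
    (1,2)@(3, 5): e=[18,6,-12] → ·
    (2,2)@(5, 5): e=[10,2,0] → #  [on edge]
    (3,2)@(7, 5): e=[2,-2,12] → ·
    (2,3)@(5, 7): e=[22,2,-12] → ·
    (3,3)@(7, 7): e=[14,-2,0] → ·  [on edge]
    (4,4)@(9, 9): e=[18,-6,0] → ·  [on edge]
    (5,5)@(11, 11): e=[22,-10,0] → ·  [on edge]
    (6,6)@(13, 13): e=[26,-14,0] → ·  [on edge]
  covered (3 px):
    # · · · · · · ·
    · # · · · · · ·
    · · # · · · · ·
    · · · · · · · ·
    · · · · · · · ·
    · · · · · · · ·
    · · · · · · · ·
T1:
  2·area = 16  (B↔C swapped to make it positive)
  edge (3, 3)→(6, 4): d=(3,1) inclusive
  edge (6, 4)→(2, 8): d=(-4,4) inclusive
  edge (2, 8)→(3, 3): d=(1,-5) inclusive
    (4,0)@(9, 1): e=[-12,0,28] → ·  [on edge]
    (1,1)@(3, 3): e=[0,16,0] → #  [on edge]
    (2,1)@(5, 3): e=[-2,8,10] → ·
    (3,1)@(7, 3): e=[-4,0,20] → ·  [on edge]
    (1,2)@(3, 5): e=[6,8,2] → #
    (2,2)@(5, 5): e=[4,0,12] → #  [on edge]
    (3,2)@(7, 5): e=[2,-8,22] → ·
    (4,2)@(9, 5): e=[0,-16,32] → ·  [on edge]
    (1,3)@(3, 7): e=[12,0,4] → #  [on edge]
    (2,3)@(5, 7): e=[10,-8,14] → ·
    (7,3)@(15, 7): e=[0,-48,64] → ·  [on edge]
    (0,4)@(1, 9): e=[20,0,-4] → ·  [on edge]
    (0,6)@(1, 13): e=[32,-16,0] → ·  [on edge]
  covered (4 px):
    · · · · · · · ·
    · # · · · · · ·
    · # # · · · · ·
    · # · · · · · ·
    · · · · · · · ·
    · · · · · · · ·
    · · · · · · · ·
T2:
  2·area = 26  (B↔C swapped to make it positive)
  edge (8, 4)→(3, 11): d=(-5,7) inclusive
  edge (3, 11)→(0, 10): d=(-3,-1) inclusive
  edge (0, 10)→(8, 4): d=(8,-6) inclusive
    (3,2)@(7, 5): e=[2,22,2] → #
    (4,2)@(9, 5): e=[-12,24,14] → ·
    (2,3)@(5, 7): e=[6,14,6] → #
    (3,3)@(7, 7): e=[-8,16,18] → ·
    (1,4)@(3, 9): e=[10,6,10] → #
    (2,4)@(5, 9): e=[-4,8,22] → ·
    (1,5)@(3, 11): e=[0,0,26] → #  [on edge]
    (2,5)@(5, 11): e=[-14,2,38] → ·
    (1,6)@(3, 13): e=[-10,-6,42] → ·
    (4,6)@(9, 13): e=[-52,0,78] → ·  [on edge]
  covered (4 px):
    · · · · · · · ·
    · · · · · · · ·
    · · · # · · · ·
    · · # · · · · ·
    · # · · · · · ·
    · # · · · · · ·
    · · · · · · · ·
T3:
  2·area = 136  (B↔C swapped to make it positive)
  edge (6, 2)→(14, 12): d=(8,10) inclusive
  edge (14, 12)→(2, 14): d=(-12,2) inclusive
  edge (2, 14)→(6, 2): d=(4,-12) inclusive
    (2,2)@(5, 5): e=[34,102,0] → #  [on edge]
    (3,2)@(7, 5): e=[14,98,24] → #
    (4,2)@(9, 5): e=[-6,94,48] → ·
    (2,3)@(5, 7): e=[50,78,8] → #
    (4,3)@(9, 7): e=[10,70,56] → #
    (5,3)@(11, 7): e=[-10,66,80] → ·
    (2,4)@(5, 9): e=[66,54,16] → #
    (5,4)@(11, 9): e=[6,42,88] → #
    (6,4)@(13, 9): e=[-14,38,112] → ·
    (1,5)@(3, 11): e=[102,34,0] → #  [on edge]
    (6,5)@(13, 11): e=[2,14,120] → #
    (7,5)@(15, 11): e=[-18,10,144] → ·
  covered (18 px):
    · · · · · · · ·
    · · · · · · · ·
    · · # # · · · ·
    · · # # # · · ·
    · · # # # # · ·
    · # # # # # # ·
    · # # # · · · ·

Z-buffer (winner per pixel, '.' = empty):
  0 . . . . . . .
  . 1 . . . . . .
  . 1 3 3 . . . .
  . 1 3 3 3 . . .
  . 2 3 3 3 3 . .
  . 3 3 3 3 3 3 .
  . 3 3 3 . . . .

Final: -1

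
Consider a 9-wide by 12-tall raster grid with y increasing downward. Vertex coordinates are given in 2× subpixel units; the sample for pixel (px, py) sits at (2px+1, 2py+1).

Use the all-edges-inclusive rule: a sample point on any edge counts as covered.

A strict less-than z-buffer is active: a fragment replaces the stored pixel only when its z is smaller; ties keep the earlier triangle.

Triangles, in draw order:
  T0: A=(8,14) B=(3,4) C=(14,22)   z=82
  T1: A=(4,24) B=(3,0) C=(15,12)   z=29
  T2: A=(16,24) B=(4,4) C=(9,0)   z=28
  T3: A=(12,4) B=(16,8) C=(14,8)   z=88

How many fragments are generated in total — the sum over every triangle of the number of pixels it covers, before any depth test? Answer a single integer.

T0:
  2·area = 20
  edge (8, 14)→(3, 4): d=(-5,-10) inclusive
  edge (3, 4)→(14, 22): d=(11,18) inclusive
  edge (14, 22)→(8, 14): d=(-6,-8) inclusive
    (3,5)@(7, 11): e=[5,5,10] → #
    (4,5)@(9, 11): e=[25,-31,26] → ·
    (3,6)@(7, 13): e=[-5,27,-2] → ·
    (4,7)@(9, 15): e=[5,13,2] → #
    (5,7)@(11, 15): e=[25,-23,18] → ·
    (4,8)@(9, 17): e=[-5,35,-10] → ·
  covered (2 px):
    · · · · · · · · ·
    · · · · · · · · ·
    · · · · · · · · ·
    · · · · · · · · ·
    · · · · · · · · ·
    · · · # · · · · ·
    · · · · · · · · ·
    · · · · # · · · ·
    · · · · · · · · ·
    · · · · · · · · ·
    · · · · · · · · ·
    · · · · · · · · ·
T1:
  2·area = 276
  edge (4, 24)→(3, 0): d=(-1,-24) inclusive
  edge (3, 0)→(15, 12): d=(12,12) inclusive
  edge (15, 12)→(4, 24): d=(-11,12) inclusive
    (2,1)@(5, 3): e=[45,12,219] → #
    (3,1)@(7, 3): e=[93,-12,195] → ·
    (2,2)@(5, 5): e=[43,36,197] → #
    (3,2)@(7, 5): e=[91,12,173] → #
    (4,2)@(9, 5): e=[139,-12,149] → ·
    (2,3)@(5, 7): e=[41,60,175] → #
    (4,3)@(9, 7): e=[137,12,127] → #
    (5,3)@(11, 7): e=[185,-12,103] → ·
    (2,4)@(5, 9): e=[39,84,153] → #
    (5,4)@(11, 9): e=[183,12,81] → #
    (6,4)@(13, 9): e=[231,-12,57] → ·
    (2,5)@(5, 11): e=[37,108,131] → #
  covered (30 px):
    · · · · · · · · ·
    · · # · · · · · ·
    · · # # · · · · ·
    · · # # # · · · ·
    · · # # # # · · ·
    · · # # # # # · ·
    · · # # # # # · ·
    · · # # # # · · ·
    · · # # # · · · ·
    · · # # · · · · ·
    · · # · · · · · ·
    · · · · · · · · ·
T2:
  2·area = 148
  edge (16, 24)→(4, 4): d=(-12,-20) inclusive
  edge (4, 4)→(9, 0): d=(5,-4) inclusive
  edge (9, 0)→(16, 24): d=(7,24) inclusive
    (4,0)@(9, 1): e=[136,5,7] → #
    (5,0)@(11, 1): e=[176,13,-41] → ·
    (3,1)@(7, 3): e=[72,7,69] → #
    (5,1)@(11, 3): e=[152,23,-27] → ·
    (2,2)@(5, 5): e=[8,9,131] → #
    (5,2)@(11, 5): e=[128,33,-13] → ·
    (2,3)@(5, 7): e=[-16,19,145] → ·
    (3,3)@(7, 7): e=[24,27,97] → #
    (5,3)@(11, 7): e=[104,43,1] → #
    (6,3)@(13, 7): e=[144,51,-47] → ·
    (3,4)@(7, 9): e=[0,37,111] → #  [on edge]
    (6,4)@(13, 9): e=[120,61,-33] → ·
    (6,9)@(13, 19): e=[0,111,37] → #  [on edge]
  covered (20 px):
    · · · · # · · · ·
    · · · # # · · · ·
    · · # # # · · · ·
    · · · # # # · · ·
    · · · # # # · · ·
    · · · · # # · · ·
    · · · · · # · · ·
    · · · · · # # · ·
    · · · · · · # · ·
    · · · · · · # · ·
    · · · · · · · # ·
    · · · · · · · · ·
T3:
  2·area = 8
  edge (12, 4)→(16, 8): d=(4,4) inclusive
  edge (16, 8)→(14, 8): d=(-2,0) inclusive
  edge (14, 8)→(12, 4): d=(-2,-4) inclusive
    (4,0)@(9, 1): e=[0,14,-6] → ·  [on edge]
    (5,1)@(11, 3): e=[0,10,-2] → ·  [on edge]
    (6,2)@(13, 5): e=[0,6,2] → #  [on edge]
    (7,2)@(15, 5): e=[-8,6,10] → ·
    (6,3)@(13, 7): e=[8,2,-2] → ·
    (7,3)@(15, 7): e=[0,2,6] → #  [on edge]
    (8,3)@(17, 7): e=[-8,2,14] → ·
    (7,4)@(15, 9): e=[8,-2,2] → ·
    (8,4)@(17, 9): e=[0,-2,10] → ·  [on edge]
  covered (2 px):
    · · · · · · · · ·
    · · · · · · · · ·
    · · · · · · # · ·
    · · · · · · · # ·
    · · · · · · · · ·
    · · · · · · · · ·
    · · · · · · · · ·
    · · · · · · · · ·
    · · · · · · · · ·
    · · · · · · · · ·
    · · · · · · · · ·
    · · · · · · · · ·

Answer: 54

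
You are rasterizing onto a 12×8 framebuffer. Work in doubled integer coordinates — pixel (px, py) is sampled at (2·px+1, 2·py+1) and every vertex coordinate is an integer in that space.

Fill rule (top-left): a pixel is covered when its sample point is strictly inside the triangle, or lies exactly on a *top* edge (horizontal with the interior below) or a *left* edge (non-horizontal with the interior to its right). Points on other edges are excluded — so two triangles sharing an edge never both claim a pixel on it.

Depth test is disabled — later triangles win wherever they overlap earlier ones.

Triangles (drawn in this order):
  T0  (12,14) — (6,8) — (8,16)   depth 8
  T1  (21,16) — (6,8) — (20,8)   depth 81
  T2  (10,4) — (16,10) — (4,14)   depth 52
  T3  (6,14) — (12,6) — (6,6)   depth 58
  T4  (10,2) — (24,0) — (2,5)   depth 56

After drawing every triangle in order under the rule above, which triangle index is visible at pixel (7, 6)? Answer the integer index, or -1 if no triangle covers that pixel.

T0:
  2·area = 36  (B↔C swapped to make it positive)
  edge (12, 14)→(8, 16): d=(-4,2) right/bottom  bias=-1
  edge (8, 16)→(6, 8): d=(-2,-8) top-left  bias=+0
  edge (6, 8)→(12, 14): d=(6,6) right/bottom  bias=-1
    (0,1)@(1, 3): e=[66,-30,0] → ·  [on edge]
    (1,2)@(3, 5): e=[54,-18,0] → ·  [on edge]
    (2,3)@(5, 7): e=[42,-6,0] → ·  [on edge]
    (3,4)@(7, 9): e=[30,6,0] → ·  [on edge]
    (3,5)@(7, 11): e=[22,2,12] → #
    (4,5)@(9, 11): e=[18,18,0] → ·  [on edge]
    (3,6)@(7, 13): e=[14,-2,24] → ·
    (4,6)@(9, 13): e=[10,14,12] → #
    (5,6)@(11, 13): e=[6,30,0] → ·  [on edge]
    (4,7)@(9, 15): e=[2,10,24] → #
    (5,7)@(11, 15): e=[-2,26,12] → ·
    (6,7)@(13, 15): e=[-6,42,0] → ·  [on edge]
  covered (3 px):
    · · · · · · · · · · · ·
    · · · · · · · · · · · ·
    · · · · · · · · · · · ·
    · · · · · · · · · · · ·
    · · · · · · · · · · · ·
    · · · # · · · · · · · ·
    · · · · # · · · · · · ·
    · · · · # · · · · · · ·
T1:
  2·area = 112
  edge (21, 16)→(6, 8): d=(-15,-8) top-left  bias=+0
  edge (6, 8)→(20, 8): d=(14,0) top-left  bias=+0
  edge (20, 8)→(21, 16): d=(1,8) right/bottom  bias=-1
    (4,4)@(9, 9): e=[9,14,89] → #
    (5,4)@(11, 9): e=[25,14,73] → #
    (6,4)@(13, 9): e=[41,14,57] → #
    (7,4)@(15, 9): e=[57,14,41] → #
    (8,4)@(17, 9): e=[73,14,25] → #
    (9,4)@(19, 9): e=[89,14,9] → #
    (10,4)@(21, 9): e=[105,14,-7] → ·
    (4,5)@(9, 11): e=[-21,42,91] → ·
    (5,5)@(11, 11): e=[-5,42,75] → ·
    (6,5)@(13, 11): e=[11,42,59] → #
    (10,5)@(21, 11): e=[75,42,-5] → ·
    (6,6)@(13, 13): e=[-19,70,61] → ·
  covered (12 px):
    · · · · · · · · · · · ·
    · · · · · · · · · · · ·
    · · · · · · · · · · · ·
    · · · · · · · · · · · ·
    · · · · # # # # # # · ·
    · · · · · · # # # # · ·
    · · · · · · · · # # · ·
    · · · · · · · · · · · ·
T2:
  2·area = 96
  edge (10, 4)→(16, 10): d=(6,6) right/bottom  bias=-1
  edge (16, 10)→(4, 14): d=(-12,4) right/bottom  bias=-1
  edge (4, 14)→(10, 4): d=(6,-10) top-left  bias=+0
    (3,0)@(7, 1): e=[0,144,-48] → ·  [on edge]
    (4,1)@(9, 3): e=[0,112,-16] → ·  [on edge]
    (5,2)@(11, 5): e=[0,80,16] → ·  [on edge]
    (4,3)@(9, 7): e=[24,64,8] → #
    (5,3)@(11, 7): e=[12,56,28] → #
    (6,3)@(13, 7): e=[0,48,48] → ·  [on edge]
    (3,4)@(7, 9): e=[48,48,0] → #  [on edge]
    (6,4)@(13, 9): e=[12,24,60] → #
    (7,4)@(15, 9): e=[0,16,80] → ·  [on edge]
    (9,4)@(19, 9): e=[-24,0,120] → ·  [on edge]
    (3,5)@(7, 11): e=[60,24,12] → #
    (6,5)@(13, 11): e=[24,0,72] → ·  [on edge]
    (8,5)@(17, 11): e=[0,-16,112] → ·  [on edge]
    (3,6)@(7, 13): e=[72,0,24] → ·  [on edge]
    (9,6)@(19, 13): e=[0,-48,144] → ·  [on edge]
    (0,7)@(1, 15): e=[120,0,-24] → ·  [on edge]
    (10,7)@(21, 15): e=[0,-80,176] → ·  [on edge]
  covered (10 px):
    · · · · · · · · · · · ·
    · · · · · · · · · · · ·
    · · · · · · · · · · · ·
    · · · · # # · · · · · ·
    · · · # # # # · · · · ·
    · · · # # # · · · · · ·
    · · # · · · · · · · · ·
    · · · · · · · · · · · ·
T3:
  2·area = 48  (B↔C swapped to make it positive)
  edge (6, 14)→(6, 6): d=(0,-8) top-left  bias=+0
  edge (6, 6)→(12, 6): d=(6,0) top-left  bias=+0
  edge (12, 6)→(6, 14): d=(-6,8) right/bottom  bias=-1
    (3,3)@(7, 7): e=[8,6,34] → #
    (4,3)@(9, 7): e=[24,6,18] → #
    (5,3)@(11, 7): e=[40,6,2] → #
    (6,3)@(13, 7): e=[56,6,-14] → ·
    (3,4)@(7, 9): e=[8,18,22] → #
    (5,4)@(11, 9): e=[40,18,-10] → ·
    (3,5)@(7, 11): e=[8,30,10] → #
    (4,5)@(9, 11): e=[24,30,-6] → ·
    (3,6)@(7, 13): e=[8,42,-2] → ·
  covered (6 px):
    · · · · · · · · · · · ·
    · · · · · · · · · · · ·
    · · · · · · · · · · · ·
    · · · # # # · · · · · ·
    · · · # # · · · · · · ·
    · · · # · · · · · · · ·
    · · · · · · · · · · · ·
    · · · · · · · · · · · ·
T4:
  2·area = 26
  edge (10, 2)→(24, 0): d=(14,-2) top-left  bias=+0
  edge (24, 0)→(2, 5): d=(-22,5) right/bottom  bias=-1
  edge (2, 5)→(10, 2): d=(8,-3) top-left  bias=+0
    (8,0)@(17, 1): e=[0,13,13] → #  [on edge]
    (9,0)@(19, 1): e=[4,3,19] → #
    (10,0)@(21, 1): e=[8,-7,25] → ·
    (1,1)@(3, 3): e=[0,39,-13] → ·  [on edge]
    (4,1)@(9, 3): e=[12,9,5] → #
    (5,1)@(11, 3): e=[16,-1,11] → ·
    (8,1)@(17, 3): e=[28,-31,29] → ·
    (9,1)@(19, 3): e=[32,-41,35] → ·
    (4,2)@(9, 5): e=[40,-35,21] → ·
  covered (3 px):
    · · · · · · · · # # · ·
    · · · · # · · · · · · ·
    · · · · · · · · · · · ·
    · · · · · · · · · · · ·
    · · · · · · · · · · · ·
    · · · · · · · · · · · ·
    · · · · · · · · · · · ·
    · · · · · · · · · · · ·

Z-buffer (winner per pixel, '.' = empty):
  . . . . . . . . 4 4 . .
  . . . . 4 . . . . . . .
  . . . . . . . . . . . .
  . . . 3 3 3 . . . . . .
  . . . 3 3 2 2 1 1 1 . .
  . . . 3 2 2 1 1 1 1 . .
  . . 2 . 0 . . . 1 1 . .
  . . . . 0 . . . . . . .

Answer: -1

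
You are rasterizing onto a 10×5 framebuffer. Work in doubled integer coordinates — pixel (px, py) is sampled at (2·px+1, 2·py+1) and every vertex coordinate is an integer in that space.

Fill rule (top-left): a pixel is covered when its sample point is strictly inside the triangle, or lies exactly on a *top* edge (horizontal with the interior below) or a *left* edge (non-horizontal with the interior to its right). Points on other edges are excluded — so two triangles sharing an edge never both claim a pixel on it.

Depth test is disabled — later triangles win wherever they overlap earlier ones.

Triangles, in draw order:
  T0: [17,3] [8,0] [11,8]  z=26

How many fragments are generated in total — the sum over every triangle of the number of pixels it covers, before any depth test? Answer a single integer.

T0:
  2·area = 63  (B↔C swapped to make it positive)
  edge (17, 3)→(11, 8): d=(-6,5) right/bottom  bias=-1
  edge (11, 8)→(8, 0): d=(-3,-8) top-left  bias=+0
  edge (8, 0)→(17, 3): d=(9,3) right/bottom  bias=-1
    (4,0)@(9, 1): e=[52,5,6] → #
    (5,0)@(11, 1): e=[42,21,0] → ·  [on edge]
    (4,1)@(9, 3): e=[40,-1,24] → ·
    (5,1)@(11, 3): e=[30,15,18] → #
    (6,1)@(13, 3): e=[20,31,12] → #
    (7,1)@(15, 3): e=[10,47,6] → #
    (8,1)@(17, 3): e=[0,63,0] → ·  [on edge]
    (5,2)@(11, 5): e=[18,9,36] → #
    (7,2)@(15, 5): e=[-2,41,24] → ·
    (5,3)@(11, 7): e=[6,3,54] → #
    (6,3)@(13, 7): e=[-4,19,48] → ·
    (5,4)@(11, 9): e=[-6,-3,72] → ·
  covered (7 px):
    · · · · # · · · · ·
    · · · · · # # # · ·
    · · · · · # # · · ·
    · · · · · # · · · ·
    · · · · · · · · · ·

Answer: 7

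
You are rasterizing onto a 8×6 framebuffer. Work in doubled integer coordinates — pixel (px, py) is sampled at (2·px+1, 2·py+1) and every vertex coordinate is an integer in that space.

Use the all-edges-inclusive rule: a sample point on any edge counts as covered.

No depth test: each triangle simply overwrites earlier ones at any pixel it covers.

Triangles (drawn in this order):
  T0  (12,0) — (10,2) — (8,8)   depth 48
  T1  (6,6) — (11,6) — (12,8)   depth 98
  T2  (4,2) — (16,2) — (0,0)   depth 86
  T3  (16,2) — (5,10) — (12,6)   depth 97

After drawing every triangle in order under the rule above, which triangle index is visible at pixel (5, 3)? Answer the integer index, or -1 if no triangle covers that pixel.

T0:
  2·area = 8  (B↔C swapped to make it positive)
  edge (12, 0)→(8, 8): d=(-4,8) inclusive
  edge (8, 8)→(10, 2): d=(2,-6) inclusive
  edge (10, 2)→(12, 0): d=(2,-2) inclusive
    (5,0)@(11, 1): e=[4,4,0] → █  [on edge]
    (6,0)@(13, 1): e=[-12,16,4] → ·
    (4,1)@(9, 3): e=[12,-4,0] → ·  [on edge]
    (5,1)@(11, 3): e=[-4,8,4] → ·
    (3,2)@(7, 5): e=[20,-12,0] → ·  [on edge]
    (4,2)@(9, 5): e=[4,0,4] → █  [on edge]
    (5,2)@(11, 5): e=[-12,12,8] → ·
    (2,3)@(5, 7): e=[28,-20,0] → ·  [on edge]
    (4,3)@(9, 7): e=[-4,4,8] → ·
    (1,4)@(3, 9): e=[36,-28,0] → ·  [on edge]
    (0,5)@(1, 11): e=[44,-36,0] → ·  [on edge]
    (3,5)@(7, 11): e=[-4,0,12] → ·  [on edge]
  covered (2 px):
    · · · · · █ · ·
    · · · · · · · ·
    · · · · █ · · ·
    · · · · · · · ·
    · · · · · · · ·
    · · · · · · · ·
T1:
  2·area = 10
  edge (6, 6)→(11, 6): d=(5,0) inclusive
  edge (11, 6)→(12, 8): d=(1,2) inclusive
  edge (12, 8)→(6, 6): d=(-6,-2) inclusive
    (1,2)@(3, 5): e=[-5,15,0] → ·  [on edge]
    (4,3)@(9, 7): e=[5,5,0] → █  [on edge]
    (5,3)@(11, 7): e=[5,1,4] → █
    (6,3)@(13, 7): e=[5,-3,8] → ·
    (4,4)@(9, 9): e=[15,7,-12] → ·
    (5,4)@(11, 9): e=[15,3,-8] → ·
    (7,4)@(15, 9): e=[15,-5,0] → ·  [on edge]
  covered (2 px):
    · · · · · · · ·
    · · · · · · · ·
    · · · · · · · ·
    · · · · █ █ · ·
    · · · · · · · ·
    · · · · · · · ·
T2:
  2·area = 24  (B↔C swapped to make it positive)
  edge (4, 2)→(0, 0): d=(-4,-2) inclusive
  edge (0, 0)→(16, 2): d=(16,2) inclusive
  edge (16, 2)→(4, 2): d=(-12,0) inclusive
    (1,0)@(3, 1): e=[2,10,12] → █
    (2,0)@(5, 1): e=[6,6,12] → █
    (3,0)@(7, 1): e=[10,2,12] → █
    (4,0)@(9, 1): e=[14,-2,12] → ·
    (1,1)@(3, 3): e=[-6,42,-12] → ·
    (2,1)@(5, 3): e=[-2,38,-12] → ·
    (3,1)@(7, 3): e=[2,34,-12] → ·
  covered (3 px):
    · █ █ █ · · · ·
    · · · · · · · ·
    · · · · · · · ·
    · · · · · · · ·
    · · · · · · · ·
    · · · · · · · ·
T3:
  2·area = 12  (B↔C swapped to make it positive)
  edge (16, 2)→(12, 6): d=(-4,4) inclusive
  edge (12, 6)→(5, 10): d=(-7,4) inclusive
  edge (5, 10)→(16, 2): d=(11,-8) inclusive
    (7,1)@(15, 3): e=[0,9,3] → █  [on edge]
    (6,2)@(13, 5): e=[0,3,9] → █  [on edge]
    (7,2)@(15, 5): e=[-8,-5,25] → ·
    (5,3)@(11, 7): e=[0,-3,15] → ·  [on edge]
    (6,3)@(13, 7): e=[-8,-11,31] → ·
    (4,4)@(9, 9): e=[0,-9,21] → ·  [on edge]
    (3,5)@(7, 11): e=[0,-15,27] → ·  [on edge]
  covered (2 px):
    · · · · · · · ·
    · · · · · · · █
    · · · · · · █ ·
    · · · · · · · ·
    · · · · · · · ·
    · · · · · · · ·

Z-buffer (winner per pixel, '.' = empty):
  . 2 2 2 . 0 . .
  . . . . . . . 3
  . . . . 0 . 3 .
  . . . . 1 1 . .
  . . . . . . . .
  . . . . . . . .

Answer: 1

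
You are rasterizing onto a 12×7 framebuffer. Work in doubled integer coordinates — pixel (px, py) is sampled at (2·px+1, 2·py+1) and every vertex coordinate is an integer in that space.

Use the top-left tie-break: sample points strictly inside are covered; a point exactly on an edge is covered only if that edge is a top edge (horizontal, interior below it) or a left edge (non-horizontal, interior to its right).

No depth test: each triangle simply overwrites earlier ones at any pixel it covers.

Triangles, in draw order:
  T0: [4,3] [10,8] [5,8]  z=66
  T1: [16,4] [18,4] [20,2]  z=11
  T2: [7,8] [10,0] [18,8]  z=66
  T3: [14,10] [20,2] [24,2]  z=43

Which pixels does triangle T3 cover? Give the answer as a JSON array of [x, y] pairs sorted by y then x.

T0:
  2·area = 25
  edge (4, 3)→(10, 8): d=(6,5) right/bottom  bias=-1
  edge (10, 8)→(5, 8): d=(-5,0) right/bottom  bias=-1
  edge (5, 8)→(4, 3): d=(-1,-5) top-left  bias=+0
    (2,2)@(5, 5): e=[7,15,3] → █
    (3,2)@(7, 5): e=[-3,15,13] → ·
    (2,3)@(5, 7): e=[19,5,1] → █
    (3,3)@(7, 7): e=[9,5,11] → █
    (4,3)@(9, 7): e=[-1,5,21] → ·
    (2,4)@(5, 9): e=[31,-5,-1] → ·
    (3,4)@(7, 9): e=[21,-5,9] → ·
  covered (3 px):
    · · · · · · · · · · · ·
    · · · · · · · · · · · ·
    · · █ · · · · · · · · ·
    · · █ █ · · · · · · · ·
    · · · · · · · · · · · ·
    · · · · · · · · · · · ·
    · · · · · · · · · · · ·
T1:
  2·area = 4  (B↔C swapped to make it positive)
  edge (16, 4)→(20, 2): d=(4,-2) top-left  bias=+0
  edge (20, 2)→(18, 4): d=(-2,2) right/bottom  bias=-1
  edge (18, 4)→(16, 4): d=(-2,0) right/bottom  bias=-1
    (10,0)@(21, 1): e=[-2,0,6] → ·  [on edge]
    (9,1)@(19, 3): e=[2,0,2] → ·  [on edge]
    (8,2)@(17, 5): e=[6,0,-2] → ·  [on edge]
    (7,3)@(15, 7): e=[10,0,-6] → ·  [on edge]
    (6,4)@(13, 9): e=[14,0,-10] → ·  [on edge]
    (5,5)@(11, 11): e=[18,0,-14] → ·  [on edge]
    (4,6)@(9, 13): e=[22,0,-18] → ·  [on edge]
  covered (0 px):
    · · · · · · · · · · · ·
    · · · · · · · · · · · ·
    · · · · · · · · · · · ·
    · · · · · · · · · · · ·
    · · · · · · · · · · · ·
    · · · · · · · · · · · ·
    · · · · · · · · · · · ·
T2:
  2·area = 88
  edge (7, 8)→(10, 0): d=(3,-8) top-left  bias=+0
  edge (10, 0)→(18, 8): d=(8,8) right/bottom  bias=-1
  edge (18, 8)→(7, 8): d=(-11,0) right/bottom  bias=-1
    (5,0)@(11, 1): e=[11,0,77] → ·  [on edge]
    (4,1)@(9, 3): e=[1,32,55] → █
    (5,1)@(11, 3): e=[17,16,55] → █
    (6,1)@(13, 3): e=[33,0,55] → ·  [on edge]
    (4,2)@(9, 5): e=[7,48,33] → █
    (6,2)@(13, 5): e=[39,16,33] → █
    (7,2)@(15, 5): e=[55,0,33] → ·  [on edge]
    (4,3)@(9, 7): e=[13,64,11] → █
    (7,3)@(15, 7): e=[61,16,11] → █
    (8,3)@(17, 7): e=[77,0,11] → ·  [on edge]
    (4,4)@(9, 9): e=[19,80,-11] → ·
    (5,4)@(11, 9): e=[35,64,-11] → ·
    (9,4)@(19, 9): e=[99,0,-11] → ·  [on edge]
    (10,5)@(21, 11): e=[121,0,-33] → ·  [on edge]
    (11,6)@(23, 13): e=[143,0,-55] → ·  [on edge]
  covered (9 px):
    · · · · · · · · · · · ·
    · · · · █ █ · · · · · ·
    · · · · █ █ █ · · · · ·
    · · · · █ █ █ █ · · · ·
    · · · · · · · · · · · ·
    · · · · · · · · · · · ·
    · · · · · · · · · · · ·
T3:
  2·area = 32
  edge (14, 10)→(20, 2): d=(6,-8) top-left  bias=+0
  edge (20, 2)→(24, 2): d=(4,0) top-left  bias=+0
  edge (24, 2)→(14, 10): d=(-10,8) right/bottom  bias=-1
    (10,1)@(21, 3): e=[14,4,14] → █
    (11,1)@(23, 3): e=[30,4,-2] → ·
    (9,2)@(19, 5): e=[10,12,10] → █
    (10,2)@(21, 5): e=[26,12,-6] → ·
    (8,3)@(17, 7): e=[6,20,6] → █
    (9,3)@(19, 7): e=[22,20,-10] → ·
    (7,4)@(15, 9): e=[2,28,2] → █
    (8,4)@(17, 9): e=[18,28,-14] → ·
    (7,5)@(15, 11): e=[14,36,-18] → ·
  covered (4 px):
    · · · · · · · · · · · ·
    · · · · · · · · · · █ ·
    · · · · · · · · · █ · ·
    · · · · · · · · █ · · ·
    · · · · · · · █ · · · ·
    · · · · · · · · · · · ·
    · · · · · · · · · · · ·

Answer: [[10,1],[9,2],[8,3],[7,4]]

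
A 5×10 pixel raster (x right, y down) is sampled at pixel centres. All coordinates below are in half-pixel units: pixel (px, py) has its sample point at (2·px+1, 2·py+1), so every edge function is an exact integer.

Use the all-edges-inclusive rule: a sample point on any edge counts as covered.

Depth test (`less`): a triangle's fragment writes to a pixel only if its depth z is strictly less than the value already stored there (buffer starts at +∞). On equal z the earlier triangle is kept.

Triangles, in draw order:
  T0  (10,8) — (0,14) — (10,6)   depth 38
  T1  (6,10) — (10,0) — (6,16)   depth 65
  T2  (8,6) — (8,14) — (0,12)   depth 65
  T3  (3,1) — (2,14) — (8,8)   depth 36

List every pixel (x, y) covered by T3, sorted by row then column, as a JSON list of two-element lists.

T0:
  2·area = 20
  edge (10, 8)→(0, 14): d=(-10,6) inclusive
  edge (0, 14)→(10, 6): d=(10,-8) inclusive
  edge (10, 6)→(10, 8): d=(0,2) inclusive
    (4,3)@(9, 7): e=[16,2,2] → #
    (3,4)@(7, 9): e=[8,6,6] → #
    (4,4)@(9, 9): e=[-4,22,2] → ·
    (2,5)@(5, 11): e=[0,10,10] → #  [on edge]
    (3,5)@(7, 11): e=[-12,26,6] → ·
    (2,6)@(5, 13): e=[-20,30,10] → ·
  covered (3 px):
    · · · · ·
    · · · · ·
    · · · · ·
    · · · · #
    · · · # ·
    · · # · ·
    · · · · ·
    · · · · ·
    · · · · ·
    · · · · ·
T1:
  2·area = 24
  edge (6, 10)→(10, 0): d=(4,-10) inclusive
  edge (10, 0)→(6, 16): d=(-4,16) inclusive
  edge (6, 16)→(6, 10): d=(0,-6) inclusive
    (4,1)@(9, 3): e=[2,4,18] → #
    (4,2)@(9, 5): e=[10,-4,18] → ·
    (3,4)@(7, 9): e=[6,12,6] → #
    (4,4)@(9, 9): e=[26,-20,18] → ·
    (3,5)@(7, 11): e=[14,4,6] → #
    (4,5)@(9, 11): e=[34,-28,18] → ·
    (3,6)@(7, 13): e=[22,-4,6] → ·
  covered (3 px):
    · · · · ·
    · · · · #
    · · · · ·
    · · · · ·
    · · · # ·
    · · · # ·
    · · · · ·
    · · · · ·
    · · · · ·
    · · · · ·
T2:
  2·area = 64
  edge (8, 6)→(8, 14): d=(0,8) inclusive
  edge (8, 14)→(0, 12): d=(-8,-2) inclusive
  edge (0, 12)→(8, 6): d=(8,-6) inclusive
    (3,3)@(7, 7): e=[8,54,2] → #
    (4,3)@(9, 7): e=[-8,58,14] → ·
    (2,4)@(5, 9): e=[24,34,6] → #
    (4,4)@(9, 9): e=[-8,42,30] → ·
    (1,5)@(3, 11): e=[40,14,10] → #
    (4,5)@(9, 11): e=[-8,26,46] → ·
    (1,6)@(3, 13): e=[40,-2,26] → ·
    (2,6)@(5, 13): e=[24,2,38] → #
    (4,6)@(9, 13): e=[-8,10,62] → ·
    (2,7)@(5, 15): e=[24,-14,54] → ·
    (3,7)@(7, 15): e=[8,-10,66] → ·
  covered (8 px):
    · · · · ·
    · · · · ·
    · · · · ·
    · · · # ·
    · · # # ·
    · # # # ·
    · · # # ·
    · · · · ·
    · · · · ·
    · · · · ·
T3:
  2·area = 72  (B↔C swapped to make it positive)
  edge (3, 1)→(8, 8): d=(5,7) inclusive
  edge (8, 8)→(2, 14): d=(-6,6) inclusive
  edge (2, 14)→(3, 1): d=(1,-13) inclusive
    (1,0)@(3, 1): e=[0,72,0] → #  [on edge]
    (2,0)@(5, 1): e=[-14,60,26] → ·
    (1,1)@(3, 3): e=[10,60,2] → #
    (2,1)@(5, 3): e=[-4,48,28] → ·
    (1,2)@(3, 5): e=[20,48,4] → #
    (2,2)@(5, 5): e=[6,36,30] → #
    (3,2)@(7, 5): e=[-8,24,56] → ·
    (1,3)@(3, 7): e=[30,36,6] → #
    (3,3)@(7, 7): e=[2,12,58] → #
    (4,3)@(9, 7): e=[-12,0,84] → ·  [on edge]
    (1,4)@(3, 9): e=[40,24,8] → #
    (3,4)@(7, 9): e=[12,0,60] → #  [on edge]
    (2,5)@(5, 11): e=[36,0,36] → #  [on edge]
    (1,6)@(3, 13): e=[60,0,12] → #  [on edge]
    (0,7)@(1, 15): e=[84,0,-12] → ·  [on edge]
  covered (13 px):
    · # · · ·
    · # · · ·
    · # # · ·
    · # # # ·
    · # # # ·
    · # # · ·
    · # · · ·
    · · · · ·
    · · · · ·
    · · · · ·

Answer: [[1,0],[1,1],[1,2],[2,2],[1,3],[2,3],[3,3],[1,4],[2,4],[3,4],[1,5],[2,5],[1,6]]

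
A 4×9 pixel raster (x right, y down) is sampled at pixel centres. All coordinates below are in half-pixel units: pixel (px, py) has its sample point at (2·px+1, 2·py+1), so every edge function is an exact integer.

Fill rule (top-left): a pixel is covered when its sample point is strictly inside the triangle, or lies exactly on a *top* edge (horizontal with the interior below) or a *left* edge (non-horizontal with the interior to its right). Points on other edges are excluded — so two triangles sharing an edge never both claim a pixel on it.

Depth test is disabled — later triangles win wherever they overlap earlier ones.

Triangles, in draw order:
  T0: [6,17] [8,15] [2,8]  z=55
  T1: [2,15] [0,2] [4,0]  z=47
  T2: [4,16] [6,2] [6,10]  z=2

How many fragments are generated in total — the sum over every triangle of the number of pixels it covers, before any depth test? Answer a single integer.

T0:
  2·area = 26  (B↔C swapped to make it positive)
  edge (6, 17)→(2, 8): d=(-4,-9) top-left  bias=+0
  edge (2, 8)→(8, 15): d=(6,7) right/bottom  bias=-1
  edge (8, 15)→(6, 17): d=(-2,2) right/bottom  bias=-1
    (2,6)@(5, 13): e=[7,9,10] → #
    (3,6)@(7, 13): e=[25,-5,6] → ·
    (2,7)@(5, 15): e=[-1,21,6] → ·
    (3,7)@(7, 15): e=[17,7,2] → #
    (3,8)@(7, 17): e=[9,19,-2] → ·
  covered (2 px):
    · · · ·
    · · · ·
    · · · ·
    · · · ·
    · · · ·
    · · · ·
    · · # ·
    · · · #
    · · · ·
T1:
  2·area = 56
  edge (2, 15)→(0, 2): d=(-2,-13) top-left  bias=+0
  edge (0, 2)→(4, 0): d=(4,-2) top-left  bias=+0
  edge (4, 0)→(2, 15): d=(-2,15) right/bottom  bias=-1
    (1,0)@(3, 1): e=[41,2,13] → #
    (2,0)@(5, 1): e=[67,6,-17] → ·
    (0,1)@(1, 3): e=[11,6,39] → #
    (2,1)@(5, 3): e=[63,14,-21] → ·
    (0,2)@(1, 5): e=[7,14,35] → #
    (2,2)@(5, 5): e=[59,22,-25] → ·
    (0,3)@(1, 7): e=[3,22,31] → #
    (2,3)@(5, 7): e=[55,30,-29] → ·
    (0,4)@(1, 9): e=[-1,30,27] → ·
    (1,4)@(3, 9): e=[25,34,-3] → ·
  covered (7 px):
    · # · ·
    # # · ·
    # # · ·
    # # · ·
    · · · ·
    · · · ·
    · · · ·
    · · · ·
    · · · ·
T2:
  2·area = 16
  edge (4, 16)→(6, 2): d=(2,-14) top-left  bias=+0
  edge (6, 2)→(6, 10): d=(0,8) right/bottom  bias=-1
  edge (6, 10)→(4, 16): d=(-2,6) right/bottom  bias=-1
    (3,3)@(7, 7): e=[24,-8,0] → ·  [on edge]
    (2,4)@(5, 9): e=[0,8,8] → #  [on edge]
    (3,4)@(7, 9): e=[28,-8,-4] → ·
    (2,5)@(5, 11): e=[4,8,4] → #
    (3,5)@(7, 11): e=[32,-8,-8] → ·
    (2,6)@(5, 13): e=[8,8,0] → ·  [on edge]
  covered (2 px):
    · · · ·
    · · · ·
    · · · ·
    · · · ·
    · · # ·
    · · # ·
    · · · ·
    · · · ·
    · · · ·

Final: 11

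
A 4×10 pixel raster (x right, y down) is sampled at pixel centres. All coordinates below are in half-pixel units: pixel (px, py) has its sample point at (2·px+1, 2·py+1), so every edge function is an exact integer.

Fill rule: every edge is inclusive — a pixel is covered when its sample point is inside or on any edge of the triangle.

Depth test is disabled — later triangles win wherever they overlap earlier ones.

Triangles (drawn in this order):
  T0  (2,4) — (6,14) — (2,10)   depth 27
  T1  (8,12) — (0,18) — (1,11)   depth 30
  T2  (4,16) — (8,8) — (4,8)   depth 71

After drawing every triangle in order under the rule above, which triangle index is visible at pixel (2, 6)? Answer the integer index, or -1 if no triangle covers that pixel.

T0:
  2·area = 24
  edge (2, 4)→(6, 14): d=(4,10) inclusive
  edge (6, 14)→(2, 10): d=(-4,-4) inclusive
  edge (2, 10)→(2, 4): d=(0,-6) inclusive
    (1,3)@(3, 7): e=[2,16,6] → █
    (2,3)@(5, 7): e=[-18,24,18] → ·
    (0,4)@(1, 9): e=[30,0,-6] → ·  [on edge]
    (1,4)@(3, 9): e=[10,8,6] → █
    (2,4)@(5, 9): e=[-10,16,18] → ·
    (1,5)@(3, 11): e=[18,0,6] → █  [on edge]
    (2,5)@(5, 11): e=[-2,8,18] → ·
    (1,6)@(3, 13): e=[26,-8,6] → ·
    (2,6)@(5, 13): e=[6,0,18] → █  [on edge]
    (3,6)@(7, 13): e=[-14,8,30] → ·
    (2,7)@(5, 15): e=[14,-8,18] → ·
    (3,7)@(7, 15): e=[-6,0,30] → ·  [on edge]
  covered (4 px):
    · · · ·
    · · · ·
    · · · ·
    · █ · ·
    · █ · ·
    · █ · ·
    · · █ ·
    · · · ·
    · · · ·
    · · · ·
T1:
  2·area = 50
  edge (8, 12)→(0, 18): d=(-8,6) inclusive
  edge (0, 18)→(1, 11): d=(1,-7) inclusive
  edge (1, 11)→(8, 12): d=(7,1) inclusive
    (0,5)@(1, 11): e=[50,0,0] → █  [on edge]
    (1,5)@(3, 11): e=[38,14,-2] → ·
    (0,6)@(1, 13): e=[34,2,14] → █
    (1,6)@(3, 13): e=[22,16,12] → █
    (2,6)@(5, 13): e=[10,30,10] → █
    (3,6)@(7, 13): e=[-2,44,8] → ·
    (0,7)@(1, 15): e=[18,4,28] → █
    (2,7)@(5, 15): e=[-6,32,24] → ·
    (0,8)@(1, 17): e=[2,6,42] → █
    (1,8)@(3, 17): e=[-10,20,40] → ·
    (0,9)@(1, 19): e=[-14,8,56] → ·
  covered (7 px):
    · · · ·
    · · · ·
    · · · ·
    · · · ·
    · · · ·
    █ · · ·
    █ █ █ ·
    █ █ · ·
    █ · · ·
    · · · ·
T2:
  2·area = 32  (B↔C swapped to make it positive)
  edge (4, 16)→(4, 8): d=(0,-8) inclusive
  edge (4, 8)→(8, 8): d=(4,0) inclusive
  edge (8, 8)→(4, 16): d=(-4,8) inclusive
    (2,4)@(5, 9): e=[8,4,20] → █
    (3,4)@(7, 9): e=[24,4,4] → █
    (2,5)@(5, 11): e=[8,12,12] → █
    (3,5)@(7, 11): e=[24,12,-4] → ·
    (2,6)@(5, 13): e=[8,20,4] → █
    (3,6)@(7, 13): e=[24,20,-12] → ·
    (2,7)@(5, 15): e=[8,28,-4] → ·
  covered (4 px):
    · · · ·
    · · · ·
    · · · ·
    · · · ·
    · · █ █
    · · █ ·
    · · █ ·
    · · · ·
    · · · ·
    · · · ·

Z-buffer (winner per pixel, '.' = empty):
  . . . .
  . . . .
  . . . .
  . 0 . .
  . 0 2 2
  1 0 2 .
  1 1 2 .
  1 1 . .
  1 . . .
  . . . .

Answer: 2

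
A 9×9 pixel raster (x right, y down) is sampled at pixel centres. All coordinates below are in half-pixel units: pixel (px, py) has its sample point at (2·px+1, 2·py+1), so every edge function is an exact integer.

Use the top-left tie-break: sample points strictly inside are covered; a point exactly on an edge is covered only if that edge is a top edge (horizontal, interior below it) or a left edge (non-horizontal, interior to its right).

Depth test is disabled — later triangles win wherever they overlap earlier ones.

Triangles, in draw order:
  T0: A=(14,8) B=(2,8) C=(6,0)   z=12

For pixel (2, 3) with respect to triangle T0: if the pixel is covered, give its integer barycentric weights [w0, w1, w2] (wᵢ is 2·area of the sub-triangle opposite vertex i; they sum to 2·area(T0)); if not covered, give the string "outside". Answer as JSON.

T0:
  2·area = 96
  edge (14, 8)→(2, 8): d=(-12,0) right/bottom  bias=-1
  edge (2, 8)→(6, 0): d=(4,-8) top-left  bias=+0
  edge (6, 0)→(14, 8): d=(8,8) right/bottom  bias=-1
    (3,0)@(7, 1): e=[84,12,0] → ·  [on edge]
    (2,1)@(5, 3): e=[60,4,32] → █
    (3,1)@(7, 3): e=[60,20,16] → █
    (4,1)@(9, 3): e=[60,36,0] → ·  [on edge]
    (2,2)@(5, 5): e=[36,12,48] → █
    (4,2)@(9, 5): e=[36,44,16] → █
    (5,2)@(11, 5): e=[36,60,0] → ·  [on edge]
    (1,3)@(3, 7): e=[12,4,80] → █
    (5,3)@(11, 7): e=[12,68,16] → █
    (6,3)@(13, 7): e=[12,84,0] → ·  [on edge]
    (1,4)@(3, 9): e=[-12,12,96] → ·
    (2,4)@(5, 9): e=[-12,28,80] → ·
    (7,4)@(15, 9): e=[-12,108,0] → ·  [on edge]
    (8,5)@(17, 11): e=[-36,132,0] → ·  [on edge]
  covered (10 px):
    · · · · · · · · ·
    · · █ █ · · · · ·
    · · █ █ █ · · · ·
    · █ █ █ █ █ · · ·
    · · · · · · · · ·
    · · · · · · · · ·
    · · · · · · · · ·
    · · · · · · · · ·
    · · · · · · · · ·

Answer: [20,64,12]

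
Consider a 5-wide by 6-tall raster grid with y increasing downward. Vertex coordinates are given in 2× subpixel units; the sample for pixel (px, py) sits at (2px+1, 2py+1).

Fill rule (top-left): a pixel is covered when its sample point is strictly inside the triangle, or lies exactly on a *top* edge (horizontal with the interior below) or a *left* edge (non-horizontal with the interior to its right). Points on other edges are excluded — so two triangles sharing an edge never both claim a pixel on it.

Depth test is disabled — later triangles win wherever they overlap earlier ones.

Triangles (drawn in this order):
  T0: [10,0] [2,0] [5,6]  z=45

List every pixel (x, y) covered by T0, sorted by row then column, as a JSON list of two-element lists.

T0:
  2·area = 48  (B↔C swapped to make it positive)
  edge (10, 0)→(5, 6): d=(-5,6) right/bottom  bias=-1
  edge (5, 6)→(2, 0): d=(-3,-6) top-left  bias=+0
  edge (2, 0)→(10, 0): d=(8,0) top-left  bias=+0
    (1,0)@(3, 1): e=[37,3,8] → #
    (2,0)@(5, 1): e=[25,15,8] → #
    (3,0)@(7, 1): e=[13,27,8] → #
    (4,0)@(9, 1): e=[1,39,8] → #
    (1,1)@(3, 3): e=[27,-3,24] → ·
    (2,1)@(5, 3): e=[15,9,24] → #
    (4,1)@(9, 3): e=[-9,33,24] → ·
    (2,2)@(5, 5): e=[5,3,40] → #
    (3,2)@(7, 5): e=[-7,15,40] → ·
    (2,3)@(5, 7): e=[-5,-3,56] → ·
  covered (7 px):
    · # # # #
    · · # # ·
    · · # · ·
    · · · · ·
    · · · · ·
    · · · · ·

Result: [[1,0],[2,0],[3,0],[4,0],[2,1],[3,1],[2,2]]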